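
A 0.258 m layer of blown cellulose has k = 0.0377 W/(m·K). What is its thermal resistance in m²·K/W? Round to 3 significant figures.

6.84 m²·K/W

R = L/k = 0.258/0.0377 = 6.844 m²·K/W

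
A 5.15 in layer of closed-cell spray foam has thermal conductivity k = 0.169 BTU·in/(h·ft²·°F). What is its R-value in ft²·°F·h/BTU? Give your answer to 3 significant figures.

R = L/k = 5.15/0.169 = 30.47 ft²·°F·h/BTU

30.5 ft²·°F·h/BTU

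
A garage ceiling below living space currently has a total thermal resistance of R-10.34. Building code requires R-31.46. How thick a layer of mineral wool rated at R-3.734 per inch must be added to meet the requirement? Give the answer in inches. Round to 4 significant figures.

ΔR = 31.46 − 10.34 = 21.12 ft²·°F·h/BTU
L = ΔR / (R/in) = 21.12/3.734 = 5.6561 in

5.656 in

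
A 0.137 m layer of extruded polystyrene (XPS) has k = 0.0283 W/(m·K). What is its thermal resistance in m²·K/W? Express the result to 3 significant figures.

4.84 m²·K/W

R = L/k = 0.137/0.0283 = 4.841 m²·K/W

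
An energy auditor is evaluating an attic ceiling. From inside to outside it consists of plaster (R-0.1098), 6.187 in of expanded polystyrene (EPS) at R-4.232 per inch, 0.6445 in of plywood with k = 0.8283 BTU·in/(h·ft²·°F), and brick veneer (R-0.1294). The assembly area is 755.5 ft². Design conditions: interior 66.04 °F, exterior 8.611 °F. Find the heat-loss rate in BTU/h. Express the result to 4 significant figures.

6.187 × 4.232 = 26.183
0.6445/0.8283 = 0.7781
R_total = 0.1098 + 26.183 + 0.7781 + 0.1294 = 27.201 ft²·°F·h/BTU
Q = A·ΔT/R = 755.5 × (66.04 − 8.611) / 27.201 = 1595.1 BTU/h

1595 BTU/h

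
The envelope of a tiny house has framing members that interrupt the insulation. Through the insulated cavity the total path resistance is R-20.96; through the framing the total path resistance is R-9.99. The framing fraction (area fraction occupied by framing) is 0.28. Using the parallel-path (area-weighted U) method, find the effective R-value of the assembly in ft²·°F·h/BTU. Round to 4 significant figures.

U_eff = 0.72/20.96 + 0.28/9.99 = 0.034351 + 0.028028 = 0.062379
R_eff = 1/U_eff = 16.031 ft²·°F·h/BTU

16.03 ft²·°F·h/BTU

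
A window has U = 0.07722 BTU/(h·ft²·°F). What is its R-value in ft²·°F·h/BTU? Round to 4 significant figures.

12.95 ft²·°F·h/BTU

R = 1/U = 1/0.07722 = 12.95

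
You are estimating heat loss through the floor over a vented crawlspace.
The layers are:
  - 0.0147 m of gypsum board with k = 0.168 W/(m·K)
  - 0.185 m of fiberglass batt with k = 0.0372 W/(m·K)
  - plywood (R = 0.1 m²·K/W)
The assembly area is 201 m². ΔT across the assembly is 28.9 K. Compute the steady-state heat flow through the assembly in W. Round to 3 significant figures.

1130 W

0.0147/0.168 = 0.0875
0.185/0.0372 = 4.973
R_total = 0.0875 + 4.973 + 0.1 = 5.161 m²·K/W
Q = A·ΔT/R = 201 × 28.9 / 5.161 = 1126 W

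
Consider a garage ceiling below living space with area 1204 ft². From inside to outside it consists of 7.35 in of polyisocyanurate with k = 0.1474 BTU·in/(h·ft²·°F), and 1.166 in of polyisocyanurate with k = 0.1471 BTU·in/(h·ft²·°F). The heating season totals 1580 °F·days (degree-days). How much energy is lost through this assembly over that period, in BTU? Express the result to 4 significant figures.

790000 BTU

7.35/0.1474 = 49.864
1.166/0.1471 = 7.9266
R_total = 49.864 + 7.9266 = 57.791 ft²·°F·h/BTU
E = A × HDD × 24 / R = 1204 × 1580 × 24 / 57.791 = 790020 BTU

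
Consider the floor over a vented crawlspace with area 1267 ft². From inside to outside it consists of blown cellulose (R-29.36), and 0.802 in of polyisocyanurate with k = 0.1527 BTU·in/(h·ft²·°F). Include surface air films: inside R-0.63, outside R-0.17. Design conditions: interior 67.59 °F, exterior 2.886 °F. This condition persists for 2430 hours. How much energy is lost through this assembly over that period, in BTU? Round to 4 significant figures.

5626000 BTU

0.802/0.1527 = 5.2521
R_total = 0.63 + 29.36 + 5.2521 + 0.17 = 35.412 ft²·°F·h/BTU
Q = 1267 × (67.59 − 2.886) / 35.412 = 2315 BTU/h
E = 2315 × 2430 = 5625500 BTU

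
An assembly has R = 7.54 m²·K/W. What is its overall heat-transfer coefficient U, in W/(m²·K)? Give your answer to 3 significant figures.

U = 1/R = 1/7.54 = 0.1326

0.133 W/(m²·K)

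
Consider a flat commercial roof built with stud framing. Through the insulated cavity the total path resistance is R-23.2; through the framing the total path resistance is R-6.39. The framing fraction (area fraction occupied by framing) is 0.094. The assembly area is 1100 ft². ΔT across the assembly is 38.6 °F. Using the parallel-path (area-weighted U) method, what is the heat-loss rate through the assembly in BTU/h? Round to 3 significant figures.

U_eff = 0.906/23.2 + 0.094/6.39 = 0.03905 + 0.01471 = 0.05376
R_eff = 1/U_eff = 18.6 ft²·°F·h/BTU
Q = 1100 × 38.6 / 18.6 = 2283 BTU/h

2280 BTU/h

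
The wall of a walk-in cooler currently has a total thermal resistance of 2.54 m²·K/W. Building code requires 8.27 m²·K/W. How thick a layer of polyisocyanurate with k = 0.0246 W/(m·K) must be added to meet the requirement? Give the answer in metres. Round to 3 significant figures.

ΔR = 8.27 − 2.54 = 5.73 m²·K/W
L = ΔR × k = 5.73 × 0.0246 = 0.141 m

0.141 m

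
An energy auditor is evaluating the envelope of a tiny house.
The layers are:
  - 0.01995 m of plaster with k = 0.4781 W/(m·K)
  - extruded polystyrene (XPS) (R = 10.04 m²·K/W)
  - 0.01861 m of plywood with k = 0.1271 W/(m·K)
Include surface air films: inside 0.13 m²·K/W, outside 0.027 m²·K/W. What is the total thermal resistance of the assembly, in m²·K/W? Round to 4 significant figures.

10.39 m²·K/W

0.01995/0.4781 = 0.041728
0.01861/0.1271 = 0.14642
R_total = 0.13 + 0.041728 + 10.04 + 0.14642 + 0.027 = 10.385 m²·K/W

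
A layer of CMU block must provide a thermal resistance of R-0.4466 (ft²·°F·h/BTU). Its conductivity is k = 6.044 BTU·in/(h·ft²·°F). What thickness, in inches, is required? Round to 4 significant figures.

2.699 in

L = R × k = 0.4466 × 6.044 = 2.6993 in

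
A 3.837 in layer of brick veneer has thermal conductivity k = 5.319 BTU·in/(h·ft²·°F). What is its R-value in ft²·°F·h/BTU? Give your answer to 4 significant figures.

0.7214 ft²·°F·h/BTU

R = L/k = 3.837/5.319 = 0.72138 ft²·°F·h/BTU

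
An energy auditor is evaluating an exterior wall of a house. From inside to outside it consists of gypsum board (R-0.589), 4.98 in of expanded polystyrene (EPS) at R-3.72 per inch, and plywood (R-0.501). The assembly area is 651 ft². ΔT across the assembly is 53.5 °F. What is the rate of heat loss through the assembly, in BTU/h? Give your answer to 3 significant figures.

4.98 × 3.72 = 18.53
R_total = 0.589 + 18.53 + 0.501 = 19.62 ft²·°F·h/BTU
Q = A·ΔT/R = 651 × 53.5 / 19.62 = 1776 BTU/h

1780 BTU/h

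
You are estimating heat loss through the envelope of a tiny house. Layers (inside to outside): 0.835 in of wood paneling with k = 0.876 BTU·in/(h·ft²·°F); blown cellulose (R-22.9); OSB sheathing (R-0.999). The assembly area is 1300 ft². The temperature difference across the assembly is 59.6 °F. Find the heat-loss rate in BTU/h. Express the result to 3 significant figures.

0.835/0.876 = 0.9532
R_total = 0.9532 + 22.9 + 0.999 = 24.85 ft²·°F·h/BTU
Q = A·ΔT/R = 1300 × 59.6 / 24.85 = 3118 BTU/h

3120 BTU/h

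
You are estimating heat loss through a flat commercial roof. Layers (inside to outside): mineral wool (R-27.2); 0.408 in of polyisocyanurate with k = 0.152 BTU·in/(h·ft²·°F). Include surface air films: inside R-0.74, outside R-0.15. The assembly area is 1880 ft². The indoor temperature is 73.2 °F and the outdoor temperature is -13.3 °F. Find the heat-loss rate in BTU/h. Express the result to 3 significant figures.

0.408/0.152 = 2.684
R_total = 0.74 + 27.2 + 2.684 + 0.15 = 30.77 ft²·°F·h/BTU
Q = A·ΔT/R = 1880 × (73.2 − (-13.3)) / 30.77 = 5284 BTU/h

5280 BTU/h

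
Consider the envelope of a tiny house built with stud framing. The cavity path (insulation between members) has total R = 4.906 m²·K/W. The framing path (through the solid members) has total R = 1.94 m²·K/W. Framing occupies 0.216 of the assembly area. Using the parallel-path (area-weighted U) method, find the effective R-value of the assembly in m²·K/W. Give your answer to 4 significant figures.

3.688 m²·K/W

U_eff = 0.784/4.906 + 0.216/1.94 = 0.1598 + 0.11134 = 0.27114
R_eff = 1/U_eff = 3.6881 m²·K/W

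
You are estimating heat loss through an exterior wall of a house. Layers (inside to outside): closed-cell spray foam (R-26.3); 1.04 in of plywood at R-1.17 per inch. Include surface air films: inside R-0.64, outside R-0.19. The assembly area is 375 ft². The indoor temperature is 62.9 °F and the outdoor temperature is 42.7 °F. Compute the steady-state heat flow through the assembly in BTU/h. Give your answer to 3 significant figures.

267 BTU/h

1.04 × 1.17 = 1.217
R_total = 0.64 + 26.3 + 1.217 + 0.19 = 28.35 ft²·°F·h/BTU
Q = A·ΔT/R = 375 × (62.9 − 42.7) / 28.35 = 267.2 BTU/h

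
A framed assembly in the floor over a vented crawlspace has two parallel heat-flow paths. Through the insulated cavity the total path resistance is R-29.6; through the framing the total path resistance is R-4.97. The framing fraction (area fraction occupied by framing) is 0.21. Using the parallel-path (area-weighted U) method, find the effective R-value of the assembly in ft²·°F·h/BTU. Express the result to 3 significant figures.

14.5 ft²·°F·h/BTU

U_eff = 0.79/29.6 + 0.21/4.97 = 0.02669 + 0.04225 = 0.06894
R_eff = 1/U_eff = 14.5 ft²·°F·h/BTU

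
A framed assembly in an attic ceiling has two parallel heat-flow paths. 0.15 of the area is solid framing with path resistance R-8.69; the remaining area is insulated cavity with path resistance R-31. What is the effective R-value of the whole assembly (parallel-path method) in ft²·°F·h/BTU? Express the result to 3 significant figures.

U_eff = 0.85/31 + 0.15/8.69 = 0.02742 + 0.01726 = 0.04468
R_eff = 1/U_eff = 22.38 ft²·°F·h/BTU

22.4 ft²·°F·h/BTU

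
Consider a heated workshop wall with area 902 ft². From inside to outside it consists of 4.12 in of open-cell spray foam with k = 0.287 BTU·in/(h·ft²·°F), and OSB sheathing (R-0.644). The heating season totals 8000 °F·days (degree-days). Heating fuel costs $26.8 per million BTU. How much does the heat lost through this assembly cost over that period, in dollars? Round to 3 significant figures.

309 dollars

4.12/0.287 = 14.36
R_total = 14.36 + 0.644 = 15 ft²·°F·h/BTU
E = A × HDD × 24 / R = 902 × 8000 × 24 / 15 = 11550000 BTU
Cost = 11550000/10⁶ × 26.8 = $309.4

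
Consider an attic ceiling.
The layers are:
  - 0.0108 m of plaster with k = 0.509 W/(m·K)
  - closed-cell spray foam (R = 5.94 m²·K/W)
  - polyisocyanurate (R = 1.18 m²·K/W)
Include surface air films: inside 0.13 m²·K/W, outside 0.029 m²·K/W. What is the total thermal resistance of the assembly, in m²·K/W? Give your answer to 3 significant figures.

0.0108/0.509 = 0.02122
R_total = 0.13 + 0.02122 + 5.94 + 1.18 + 0.029 = 7.3 m²·K/W

7.30 m²·K/W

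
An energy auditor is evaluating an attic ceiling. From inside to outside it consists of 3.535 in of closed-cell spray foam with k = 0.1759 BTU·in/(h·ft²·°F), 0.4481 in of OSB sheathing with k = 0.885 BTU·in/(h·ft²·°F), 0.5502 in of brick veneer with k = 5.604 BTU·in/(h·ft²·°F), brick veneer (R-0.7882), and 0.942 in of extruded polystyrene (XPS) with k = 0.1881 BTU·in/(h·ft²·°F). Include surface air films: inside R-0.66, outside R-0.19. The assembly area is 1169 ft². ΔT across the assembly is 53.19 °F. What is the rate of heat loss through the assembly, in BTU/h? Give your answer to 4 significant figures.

2274 BTU/h

3.535/0.1759 = 20.097
0.4481/0.885 = 0.50633
0.5502/5.604 = 0.09818
0.942/0.1881 = 5.008
R_total = 0.66 + 20.097 + 0.50633 + 0.09818 + 0.7882 + 5.008 + 0.19 = 27.347 ft²·°F·h/BTU
Q = A·ΔT/R = 1169 × 53.19 / 27.347 = 2273.7 BTU/h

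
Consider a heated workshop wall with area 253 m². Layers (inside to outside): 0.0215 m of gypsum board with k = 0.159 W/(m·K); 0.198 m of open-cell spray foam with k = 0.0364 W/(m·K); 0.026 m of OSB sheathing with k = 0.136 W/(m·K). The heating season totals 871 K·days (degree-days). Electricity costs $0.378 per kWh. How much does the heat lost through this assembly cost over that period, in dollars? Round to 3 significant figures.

0.0215/0.159 = 0.1352
0.198/0.0364 = 5.44
0.026/0.136 = 0.1912
R_total = 0.1352 + 5.44 + 0.1912 = 5.766 m²·K/W
E = A × HDD × 24 / R / 1000 = 253 × 871 × 24 / 5.766 / 1000 = 917.2 kWh
Cost = 917.2 × 0.378 = $346.7

347 dollars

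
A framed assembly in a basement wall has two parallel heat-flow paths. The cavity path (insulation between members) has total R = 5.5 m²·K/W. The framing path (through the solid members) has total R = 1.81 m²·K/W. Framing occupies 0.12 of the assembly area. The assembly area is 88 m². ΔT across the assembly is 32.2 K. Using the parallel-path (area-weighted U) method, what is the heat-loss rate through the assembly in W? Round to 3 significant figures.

641 W

U_eff = 0.88/5.5 + 0.12/1.81 = 0.16 + 0.0663 = 0.2263
R_eff = 1/U_eff = 4.419 m²·K/W
Q = 88 × 32.2 / 4.419 = 641.2 W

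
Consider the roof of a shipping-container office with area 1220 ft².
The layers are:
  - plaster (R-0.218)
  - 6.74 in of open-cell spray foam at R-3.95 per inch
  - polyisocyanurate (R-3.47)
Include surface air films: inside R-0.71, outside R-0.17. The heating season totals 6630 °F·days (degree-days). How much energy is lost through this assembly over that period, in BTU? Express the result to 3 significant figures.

6.74 × 3.95 = 26.62
R_total = 0.71 + 0.218 + 26.62 + 3.47 + 0.17 = 31.19 ft²·°F·h/BTU
E = A × HDD × 24 / R = 1220 × 6630 × 24 / 31.19 = 6224000 BTU

6220000 BTU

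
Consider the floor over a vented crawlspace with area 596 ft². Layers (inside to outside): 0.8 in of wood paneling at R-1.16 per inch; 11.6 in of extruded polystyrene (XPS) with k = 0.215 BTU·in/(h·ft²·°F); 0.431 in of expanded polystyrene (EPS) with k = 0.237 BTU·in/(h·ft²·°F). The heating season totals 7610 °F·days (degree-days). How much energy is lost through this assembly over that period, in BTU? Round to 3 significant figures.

0.8 × 1.16 = 0.928
11.6/0.215 = 53.95
0.431/0.237 = 1.819
R_total = 0.928 + 53.95 + 1.819 = 56.7 ft²·°F·h/BTU
E = A × HDD × 24 / R = 596 × 7610 × 24 / 56.7 = 1920000 BTU

1920000 BTU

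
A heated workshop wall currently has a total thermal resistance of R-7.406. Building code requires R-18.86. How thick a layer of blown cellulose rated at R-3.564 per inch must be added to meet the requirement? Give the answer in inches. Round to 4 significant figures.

ΔR = 18.86 − 7.406 = 11.454 ft²·°F·h/BTU
L = ΔR / (R/in) = 11.454/3.564 = 3.2138 in

3.214 in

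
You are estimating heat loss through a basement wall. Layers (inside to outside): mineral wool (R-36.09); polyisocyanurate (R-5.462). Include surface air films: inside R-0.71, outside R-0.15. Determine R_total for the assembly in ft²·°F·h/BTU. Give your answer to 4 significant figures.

R_total = 0.71 + 36.09 + 5.462 + 0.15 = 42.412 ft²·°F·h/BTU

42.41 ft²·°F·h/BTU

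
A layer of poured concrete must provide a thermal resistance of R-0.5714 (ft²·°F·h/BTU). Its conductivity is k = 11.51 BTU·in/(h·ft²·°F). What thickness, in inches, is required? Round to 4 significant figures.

L = R × k = 0.5714 × 11.51 = 6.5768 in

6.577 in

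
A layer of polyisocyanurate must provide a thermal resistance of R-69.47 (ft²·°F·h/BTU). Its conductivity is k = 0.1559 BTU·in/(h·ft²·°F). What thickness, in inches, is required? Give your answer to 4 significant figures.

10.83 in

L = R × k = 69.47 × 0.1559 = 10.83 in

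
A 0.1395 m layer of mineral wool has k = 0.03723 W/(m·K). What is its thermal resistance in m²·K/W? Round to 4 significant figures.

3.747 m²·K/W

R = L/k = 0.1395/0.03723 = 3.747 m²·K/W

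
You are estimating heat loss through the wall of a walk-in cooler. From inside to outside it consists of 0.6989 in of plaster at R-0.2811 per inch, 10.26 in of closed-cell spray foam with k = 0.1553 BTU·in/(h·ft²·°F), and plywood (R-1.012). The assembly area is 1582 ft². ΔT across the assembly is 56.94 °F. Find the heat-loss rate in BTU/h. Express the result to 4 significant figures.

1339 BTU/h

0.6989 × 0.2811 = 0.19646
10.26/0.1553 = 66.066
R_total = 0.19646 + 66.066 + 1.012 = 67.274 ft²·°F·h/BTU
Q = A·ΔT/R = 1582 × 56.94 / 67.274 = 1339 BTU/h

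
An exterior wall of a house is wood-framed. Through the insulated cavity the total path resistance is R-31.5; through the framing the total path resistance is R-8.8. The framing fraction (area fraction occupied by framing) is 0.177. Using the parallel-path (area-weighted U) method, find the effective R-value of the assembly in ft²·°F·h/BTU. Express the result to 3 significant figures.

U_eff = 0.823/31.5 + 0.177/8.8 = 0.02613 + 0.02011 = 0.04624
R_eff = 1/U_eff = 21.63 ft²·°F·h/BTU

21.6 ft²·°F·h/BTU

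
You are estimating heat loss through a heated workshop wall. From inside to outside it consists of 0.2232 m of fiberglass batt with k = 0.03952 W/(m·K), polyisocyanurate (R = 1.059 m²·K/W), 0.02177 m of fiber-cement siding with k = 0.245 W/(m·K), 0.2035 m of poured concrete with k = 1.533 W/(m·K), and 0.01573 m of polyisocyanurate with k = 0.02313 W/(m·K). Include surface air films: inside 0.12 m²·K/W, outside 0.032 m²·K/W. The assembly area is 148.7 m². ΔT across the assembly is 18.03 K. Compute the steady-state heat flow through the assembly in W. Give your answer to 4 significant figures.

0.2232/0.03952 = 5.6478
0.02177/0.245 = 0.088857
0.2035/1.533 = 0.13275
0.01573/0.02313 = 0.68007
R_total = 0.12 + 5.6478 + 1.059 + 0.088857 + 0.13275 + 0.68007 + 0.032 = 7.7604 m²·K/W
Q = A·ΔT/R = 148.7 × 18.03 / 7.7604 = 345.48 W

345.5 W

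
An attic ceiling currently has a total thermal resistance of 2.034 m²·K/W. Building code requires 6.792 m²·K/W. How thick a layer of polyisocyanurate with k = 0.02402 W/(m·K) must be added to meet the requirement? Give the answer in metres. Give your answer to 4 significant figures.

0.1143 m

ΔR = 6.792 − 2.034 = 4.758 m²·K/W
L = ΔR × k = 4.758 × 0.02402 = 0.11429 m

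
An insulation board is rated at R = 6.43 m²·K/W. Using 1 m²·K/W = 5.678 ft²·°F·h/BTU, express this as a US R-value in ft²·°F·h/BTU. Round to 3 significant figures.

36.5 ft²·°F·h/BTU

R_US = 6.43 × 5.678 = 36.51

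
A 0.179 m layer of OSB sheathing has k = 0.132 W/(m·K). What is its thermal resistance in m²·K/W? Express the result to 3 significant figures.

R = L/k = 0.179/0.132 = 1.356 m²·K/W

1.36 m²·K/W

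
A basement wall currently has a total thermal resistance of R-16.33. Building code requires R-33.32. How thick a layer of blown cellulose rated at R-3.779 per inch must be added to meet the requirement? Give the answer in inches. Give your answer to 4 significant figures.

ΔR = 33.32 − 16.33 = 16.99 ft²·°F·h/BTU
L = ΔR / (R/in) = 16.99/3.779 = 4.4959 in

4.496 in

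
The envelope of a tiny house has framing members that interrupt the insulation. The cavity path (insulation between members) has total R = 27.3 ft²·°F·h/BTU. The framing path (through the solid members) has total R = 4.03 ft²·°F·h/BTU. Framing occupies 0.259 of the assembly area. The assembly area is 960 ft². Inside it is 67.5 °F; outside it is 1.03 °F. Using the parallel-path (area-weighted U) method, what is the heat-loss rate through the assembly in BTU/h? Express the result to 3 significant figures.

U_eff = 0.741/27.3 + 0.259/4.03 = 0.02714 + 0.06427 = 0.09141
R_eff = 1/U_eff = 10.94 ft²·°F·h/BTU
Q = 960 × (67.5 − 1.03) / 10.94 = 5833 BTU/h

5830 BTU/h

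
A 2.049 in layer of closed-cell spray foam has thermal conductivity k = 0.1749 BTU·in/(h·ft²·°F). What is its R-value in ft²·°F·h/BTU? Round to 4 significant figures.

R = L/k = 2.049/0.1749 = 11.715 ft²·°F·h/BTU

11.72 ft²·°F·h/BTU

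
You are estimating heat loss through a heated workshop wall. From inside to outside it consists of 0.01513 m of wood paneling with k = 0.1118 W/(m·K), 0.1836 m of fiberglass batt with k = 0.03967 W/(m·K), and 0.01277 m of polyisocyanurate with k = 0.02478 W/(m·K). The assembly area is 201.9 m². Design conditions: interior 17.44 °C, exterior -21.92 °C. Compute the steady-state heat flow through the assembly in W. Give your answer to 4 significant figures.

0.01513/0.1118 = 0.13533
0.1836/0.03967 = 4.6282
0.01277/0.02478 = 0.51533
R_total = 0.13533 + 4.6282 + 0.51533 = 5.2788 m²·K/W
Q = A·ΔT/R = 201.9 × (17.44 − (-21.92)) / 5.2788 = 1505.4 W

1505 W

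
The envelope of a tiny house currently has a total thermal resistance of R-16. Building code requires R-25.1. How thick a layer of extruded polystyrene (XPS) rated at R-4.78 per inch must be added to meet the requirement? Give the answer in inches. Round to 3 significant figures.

1.90 in

ΔR = 25.1 − 16 = 9.1 ft²·°F·h/BTU
L = ΔR / (R/in) = 9.1/4.78 = 1.904 in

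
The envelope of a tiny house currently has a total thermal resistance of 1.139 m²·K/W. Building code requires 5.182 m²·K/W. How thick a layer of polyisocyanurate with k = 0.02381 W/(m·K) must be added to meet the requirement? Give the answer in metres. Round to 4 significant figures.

ΔR = 5.182 − 1.139 = 4.043 m²·K/W
L = ΔR × k = 4.043 × 0.02381 = 0.096264 m

0.09626 m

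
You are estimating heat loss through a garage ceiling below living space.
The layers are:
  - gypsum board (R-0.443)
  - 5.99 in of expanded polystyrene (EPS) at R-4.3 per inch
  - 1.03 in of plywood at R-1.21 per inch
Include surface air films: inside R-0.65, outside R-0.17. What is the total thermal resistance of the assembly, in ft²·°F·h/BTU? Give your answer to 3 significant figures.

5.99 × 4.3 = 25.76
1.03 × 1.21 = 1.246
R_total = 0.65 + 0.443 + 25.76 + 1.246 + 0.17 = 28.27 ft²·°F·h/BTU

28.3 ft²·°F·h/BTU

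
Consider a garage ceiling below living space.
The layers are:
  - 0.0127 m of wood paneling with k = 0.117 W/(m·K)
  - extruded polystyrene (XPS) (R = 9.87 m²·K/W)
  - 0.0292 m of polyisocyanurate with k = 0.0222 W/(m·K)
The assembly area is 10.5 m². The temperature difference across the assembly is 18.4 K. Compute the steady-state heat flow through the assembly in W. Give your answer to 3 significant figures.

0.0127/0.117 = 0.1085
0.0292/0.0222 = 1.315
R_total = 0.1085 + 9.87 + 1.315 = 11.29 m²·K/W
Q = A·ΔT/R = 10.5 × 18.4 / 11.29 = 17.11 W

17.1 W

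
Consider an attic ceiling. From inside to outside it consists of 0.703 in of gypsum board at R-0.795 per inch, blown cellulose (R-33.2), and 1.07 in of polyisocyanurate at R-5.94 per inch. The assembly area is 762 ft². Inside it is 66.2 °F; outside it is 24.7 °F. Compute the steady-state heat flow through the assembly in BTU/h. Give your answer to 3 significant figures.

788 BTU/h

0.703 × 0.795 = 0.5589
1.07 × 5.94 = 6.356
R_total = 0.5589 + 33.2 + 6.356 = 40.11 ft²·°F·h/BTU
Q = A·ΔT/R = 762 × (66.2 − 24.7) / 40.11 = 788.3 BTU/h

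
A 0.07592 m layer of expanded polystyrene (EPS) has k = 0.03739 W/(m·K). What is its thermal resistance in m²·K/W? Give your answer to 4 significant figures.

2.030 m²·K/W

R = L/k = 0.07592/0.03739 = 2.0305 m²·K/W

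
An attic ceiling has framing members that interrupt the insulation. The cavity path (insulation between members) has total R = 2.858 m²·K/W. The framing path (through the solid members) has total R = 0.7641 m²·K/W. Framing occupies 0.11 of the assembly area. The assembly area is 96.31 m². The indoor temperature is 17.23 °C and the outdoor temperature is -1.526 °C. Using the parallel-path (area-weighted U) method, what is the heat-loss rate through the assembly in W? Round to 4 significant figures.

U_eff = 0.89/2.858 + 0.11/0.7641 = 0.31141 + 0.14396 = 0.45537
R_eff = 1/U_eff = 2.196 m²·K/W
Q = 96.31 × (17.23 − (-1.526)) / 2.196 = 822.57 W

822.6 W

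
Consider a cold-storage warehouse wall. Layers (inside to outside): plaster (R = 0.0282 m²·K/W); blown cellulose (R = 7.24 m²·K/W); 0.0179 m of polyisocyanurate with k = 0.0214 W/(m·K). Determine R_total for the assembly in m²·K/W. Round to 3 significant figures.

0.0179/0.0214 = 0.8364
R_total = 0.0282 + 7.24 + 0.8364 = 8.105 m²·K/W

8.10 m²·K/W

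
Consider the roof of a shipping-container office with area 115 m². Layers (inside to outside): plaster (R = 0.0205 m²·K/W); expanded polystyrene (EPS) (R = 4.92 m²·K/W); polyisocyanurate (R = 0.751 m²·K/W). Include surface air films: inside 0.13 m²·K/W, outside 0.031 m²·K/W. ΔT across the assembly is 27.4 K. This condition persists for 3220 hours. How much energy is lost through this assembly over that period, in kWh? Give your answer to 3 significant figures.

R_total = 0.13 + 0.0205 + 4.92 + 0.751 + 0.031 = 5.853 m²·K/W
Q = 115 × 27.4 / 5.853 = 538.4 W
E = 538.4 W × 3220 h / 1000 = 1734 kWh

1730 kWh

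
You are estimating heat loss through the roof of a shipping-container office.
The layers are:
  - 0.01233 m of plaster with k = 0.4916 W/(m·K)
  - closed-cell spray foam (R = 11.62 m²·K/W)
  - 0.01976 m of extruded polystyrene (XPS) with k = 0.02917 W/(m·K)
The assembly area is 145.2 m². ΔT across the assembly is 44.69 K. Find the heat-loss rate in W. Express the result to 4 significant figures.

526.6 W

0.01233/0.4916 = 0.025081
0.01976/0.02917 = 0.67741
R_total = 0.025081 + 11.62 + 0.67741 = 12.322 m²·K/W
Q = A·ΔT/R = 145.2 × 44.69 / 12.322 = 526.6 W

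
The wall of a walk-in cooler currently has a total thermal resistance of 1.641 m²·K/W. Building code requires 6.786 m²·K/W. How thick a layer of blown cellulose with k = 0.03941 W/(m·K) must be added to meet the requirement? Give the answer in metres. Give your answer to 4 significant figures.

0.2028 m

ΔR = 6.786 − 1.641 = 5.145 m²·K/W
L = ΔR × k = 5.145 × 0.03941 = 0.20276 m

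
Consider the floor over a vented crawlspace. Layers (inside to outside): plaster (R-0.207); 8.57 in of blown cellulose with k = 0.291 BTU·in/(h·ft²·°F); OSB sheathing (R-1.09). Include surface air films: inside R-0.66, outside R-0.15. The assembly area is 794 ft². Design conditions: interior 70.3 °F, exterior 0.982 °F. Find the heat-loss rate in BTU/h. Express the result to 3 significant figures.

8.57/0.291 = 29.45
R_total = 0.66 + 0.207 + 29.45 + 1.09 + 0.15 = 31.56 ft²·°F·h/BTU
Q = A·ΔT/R = 794 × (70.3 − 0.982) / 31.56 = 1744 BTU/h

1740 BTU/h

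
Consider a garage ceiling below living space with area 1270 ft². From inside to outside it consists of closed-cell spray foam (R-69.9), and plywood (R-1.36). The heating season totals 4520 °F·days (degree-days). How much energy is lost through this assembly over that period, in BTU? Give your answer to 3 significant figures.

1930000 BTU

R_total = 69.9 + 1.36 = 71.26 ft²·°F·h/BTU
E = A × HDD × 24 / R = 1270 × 4520 × 24 / 71.26 = 1933000 BTU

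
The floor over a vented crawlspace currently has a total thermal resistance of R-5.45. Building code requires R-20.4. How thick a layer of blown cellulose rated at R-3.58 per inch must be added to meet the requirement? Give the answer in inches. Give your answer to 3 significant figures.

4.18 in

ΔR = 20.4 − 5.45 = 14.95 ft²·°F·h/BTU
L = ΔR / (R/in) = 14.95/3.58 = 4.176 in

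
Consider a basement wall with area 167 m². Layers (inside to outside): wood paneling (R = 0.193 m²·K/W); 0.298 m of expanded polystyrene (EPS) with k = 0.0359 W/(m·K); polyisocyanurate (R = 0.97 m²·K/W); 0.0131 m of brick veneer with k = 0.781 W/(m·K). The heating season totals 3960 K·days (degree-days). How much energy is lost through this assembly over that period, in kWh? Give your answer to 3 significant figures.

0.298/0.0359 = 8.301
0.0131/0.781 = 0.01677
R_total = 0.193 + 8.301 + 0.97 + 0.01677 = 9.481 m²·K/W
E = A × HDD × 24 / R / 1000 = 167 × 3960 × 24 / 9.481 / 1000 = 1674 kWh

1670 kWh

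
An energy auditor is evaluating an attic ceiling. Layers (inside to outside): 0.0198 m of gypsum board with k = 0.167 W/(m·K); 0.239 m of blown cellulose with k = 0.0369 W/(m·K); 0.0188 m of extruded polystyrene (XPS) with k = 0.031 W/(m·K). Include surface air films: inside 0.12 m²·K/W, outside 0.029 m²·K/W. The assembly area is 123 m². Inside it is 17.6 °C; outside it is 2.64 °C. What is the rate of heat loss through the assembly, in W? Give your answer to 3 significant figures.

250 W

0.0198/0.167 = 0.1186
0.239/0.0369 = 6.477
0.0188/0.031 = 0.6065
R_total = 0.12 + 0.1186 + 6.477 + 0.6065 + 0.029 = 7.351 m²·K/W
Q = A·ΔT/R = 123 × (17.6 − 2.64) / 7.351 = 250.3 W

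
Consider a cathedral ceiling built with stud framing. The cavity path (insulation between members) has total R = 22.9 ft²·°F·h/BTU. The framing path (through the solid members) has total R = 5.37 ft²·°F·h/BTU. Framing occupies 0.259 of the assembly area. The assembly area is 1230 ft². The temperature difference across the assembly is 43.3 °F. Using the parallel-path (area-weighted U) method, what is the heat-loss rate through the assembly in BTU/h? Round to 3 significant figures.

4290 BTU/h

U_eff = 0.741/22.9 + 0.259/5.37 = 0.03236 + 0.04823 = 0.08059
R_eff = 1/U_eff = 12.41 ft²·°F·h/BTU
Q = 1230 × 43.3 / 12.41 = 4292 BTU/h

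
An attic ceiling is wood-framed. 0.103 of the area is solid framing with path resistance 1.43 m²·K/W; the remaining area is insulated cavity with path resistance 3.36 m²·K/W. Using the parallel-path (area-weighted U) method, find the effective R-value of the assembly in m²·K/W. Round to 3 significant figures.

2.95 m²·K/W

U_eff = 0.897/3.36 + 0.103/1.43 = 0.267 + 0.07203 = 0.339
R_eff = 1/U_eff = 2.95 m²·K/W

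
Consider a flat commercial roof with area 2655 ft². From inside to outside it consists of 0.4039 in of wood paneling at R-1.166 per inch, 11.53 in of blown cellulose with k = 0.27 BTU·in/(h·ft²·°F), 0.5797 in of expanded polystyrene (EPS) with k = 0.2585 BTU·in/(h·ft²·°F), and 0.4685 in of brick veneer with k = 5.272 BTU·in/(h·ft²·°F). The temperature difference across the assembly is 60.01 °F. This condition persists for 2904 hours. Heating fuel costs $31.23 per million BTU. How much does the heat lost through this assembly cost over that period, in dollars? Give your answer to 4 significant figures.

0.4039 × 1.166 = 0.47095
11.53/0.27 = 42.704
0.5797/0.2585 = 2.2426
0.4685/5.272 = 0.088866
R_total = 0.47095 + 42.704 + 2.2426 + 0.088866 = 45.506 ft²·°F·h/BTU
Q = 2655 × 60.01 / 45.506 = 3501.2 BTU/h
E = 3501.2 × 2904 = 10168000 BTU
Cost = 10168000/10⁶ × 31.23 = $317.53

317.5 dollars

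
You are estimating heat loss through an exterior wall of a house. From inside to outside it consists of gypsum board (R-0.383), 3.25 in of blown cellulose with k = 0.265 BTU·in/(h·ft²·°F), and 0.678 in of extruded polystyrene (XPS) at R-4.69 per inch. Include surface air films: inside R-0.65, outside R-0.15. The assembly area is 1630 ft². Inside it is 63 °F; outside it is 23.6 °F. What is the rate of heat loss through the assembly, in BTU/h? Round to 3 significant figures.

3860 BTU/h

3.25/0.265 = 12.26
0.678 × 4.69 = 3.18
R_total = 0.65 + 0.383 + 12.26 + 3.18 + 0.15 = 16.63 ft²·°F·h/BTU
Q = A·ΔT/R = 1630 × (63 − 23.6) / 16.63 = 3863 BTU/h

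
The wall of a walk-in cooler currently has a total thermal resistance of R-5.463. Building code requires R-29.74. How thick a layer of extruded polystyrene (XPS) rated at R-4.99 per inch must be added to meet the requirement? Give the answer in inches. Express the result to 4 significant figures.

ΔR = 29.74 − 5.463 = 24.277 ft²·°F·h/BTU
L = ΔR / (R/in) = 24.277/4.99 = 4.8651 in

4.865 in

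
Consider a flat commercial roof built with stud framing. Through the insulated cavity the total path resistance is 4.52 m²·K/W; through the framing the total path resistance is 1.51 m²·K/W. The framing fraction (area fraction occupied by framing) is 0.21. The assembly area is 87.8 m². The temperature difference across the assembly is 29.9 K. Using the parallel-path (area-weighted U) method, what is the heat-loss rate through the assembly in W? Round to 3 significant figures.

U_eff = 0.79/4.52 + 0.21/1.51 = 0.1748 + 0.1391 = 0.3139
R_eff = 1/U_eff = 3.186 m²·K/W
Q = 87.8 × 29.9 / 3.186 = 823.9 W

824 W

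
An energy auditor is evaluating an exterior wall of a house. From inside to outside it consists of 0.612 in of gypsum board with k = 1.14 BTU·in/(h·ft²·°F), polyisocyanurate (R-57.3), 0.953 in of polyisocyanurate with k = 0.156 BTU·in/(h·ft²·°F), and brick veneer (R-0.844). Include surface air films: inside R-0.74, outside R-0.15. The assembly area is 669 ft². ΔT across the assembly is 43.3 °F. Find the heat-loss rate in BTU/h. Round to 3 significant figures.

0.612/1.14 = 0.5368
0.953/0.156 = 6.109
R_total = 0.74 + 0.5368 + 57.3 + 6.109 + 0.844 + 0.15 = 65.68 ft²·°F·h/BTU
Q = A·ΔT/R = 669 × 43.3 / 65.68 = 441 BTU/h

441 BTU/h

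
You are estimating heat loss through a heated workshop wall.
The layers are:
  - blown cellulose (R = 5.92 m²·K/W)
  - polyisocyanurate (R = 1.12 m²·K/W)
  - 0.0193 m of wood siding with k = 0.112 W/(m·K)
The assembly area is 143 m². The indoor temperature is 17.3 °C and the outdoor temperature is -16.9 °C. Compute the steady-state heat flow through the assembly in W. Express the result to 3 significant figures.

678 W

0.0193/0.112 = 0.1723
R_total = 5.92 + 1.12 + 0.1723 = 7.212 m²·K/W
Q = A·ΔT/R = 143 × (17.3 − (-16.9)) / 7.212 = 678.1 W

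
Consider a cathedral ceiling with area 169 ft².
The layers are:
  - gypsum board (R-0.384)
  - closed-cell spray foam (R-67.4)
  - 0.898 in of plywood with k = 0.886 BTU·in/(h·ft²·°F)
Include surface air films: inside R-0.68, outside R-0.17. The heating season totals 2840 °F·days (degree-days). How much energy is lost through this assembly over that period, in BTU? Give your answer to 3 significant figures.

0.898/0.886 = 1.014
R_total = 0.68 + 0.384 + 67.4 + 1.014 + 0.17 = 69.65 ft²·°F·h/BTU
E = A × HDD × 24 / R = 169 × 2840 × 24 / 69.65 = 165400 BTU

165000 BTU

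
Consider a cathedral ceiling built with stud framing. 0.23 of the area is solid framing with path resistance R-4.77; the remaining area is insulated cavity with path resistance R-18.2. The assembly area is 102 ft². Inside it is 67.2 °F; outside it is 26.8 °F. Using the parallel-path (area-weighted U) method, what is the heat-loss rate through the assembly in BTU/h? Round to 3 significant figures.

373 BTU/h

U_eff = 0.77/18.2 + 0.23/4.77 = 0.04231 + 0.04822 = 0.09053
R_eff = 1/U_eff = 11.05 ft²·°F·h/BTU
Q = 102 × (67.2 − 26.8) / 11.05 = 373 BTU/h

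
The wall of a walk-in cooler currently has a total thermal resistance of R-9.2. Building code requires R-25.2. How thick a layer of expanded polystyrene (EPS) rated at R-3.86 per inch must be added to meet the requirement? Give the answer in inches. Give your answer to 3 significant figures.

4.15 in

ΔR = 25.2 − 9.2 = 16 ft²·°F·h/BTU
L = ΔR / (R/in) = 16/3.86 = 4.145 in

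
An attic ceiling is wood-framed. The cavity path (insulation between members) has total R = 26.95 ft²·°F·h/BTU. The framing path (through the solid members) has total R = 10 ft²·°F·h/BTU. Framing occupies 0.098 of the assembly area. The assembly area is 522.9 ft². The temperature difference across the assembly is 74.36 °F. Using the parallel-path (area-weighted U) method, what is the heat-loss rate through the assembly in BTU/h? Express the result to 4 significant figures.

1682 BTU/h

U_eff = 0.902/26.95 + 0.098/10 = 0.033469 + 0.0098 = 0.043269
R_eff = 1/U_eff = 23.111 ft²·°F·h/BTU
Q = 522.9 × 74.36 / 23.111 = 1682.4 BTU/h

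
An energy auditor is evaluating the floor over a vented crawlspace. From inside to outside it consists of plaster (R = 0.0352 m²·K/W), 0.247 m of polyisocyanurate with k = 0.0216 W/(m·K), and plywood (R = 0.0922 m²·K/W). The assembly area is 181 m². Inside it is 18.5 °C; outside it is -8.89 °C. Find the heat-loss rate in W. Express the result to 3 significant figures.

429 W

0.247/0.0216 = 11.44
R_total = 0.0352 + 11.44 + 0.0922 = 11.56 m²·K/W
Q = A·ΔT/R = 181 × (18.5 − (-8.89)) / 11.56 = 428.8 W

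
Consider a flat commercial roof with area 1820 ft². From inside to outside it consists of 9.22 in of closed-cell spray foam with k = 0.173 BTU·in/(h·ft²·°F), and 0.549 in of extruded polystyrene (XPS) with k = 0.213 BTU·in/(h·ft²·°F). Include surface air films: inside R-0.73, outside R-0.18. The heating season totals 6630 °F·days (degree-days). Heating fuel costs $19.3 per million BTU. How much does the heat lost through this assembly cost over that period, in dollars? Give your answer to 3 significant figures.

9.22/0.173 = 53.29
0.549/0.213 = 2.577
R_total = 0.73 + 53.29 + 2.577 + 0.18 = 56.78 ft²·°F·h/BTU
E = A × HDD × 24 / R = 1820 × 6630 × 24 / 56.78 = 5100000 BTU
Cost = 5100000/10⁶ × 19.3 = $98.43

98.4 dollars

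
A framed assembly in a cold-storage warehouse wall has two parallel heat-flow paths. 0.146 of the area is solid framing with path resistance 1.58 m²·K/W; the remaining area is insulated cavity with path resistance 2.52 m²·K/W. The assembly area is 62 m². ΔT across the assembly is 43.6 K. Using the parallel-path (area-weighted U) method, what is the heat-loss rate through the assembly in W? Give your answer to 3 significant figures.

U_eff = 0.854/2.52 + 0.146/1.58 = 0.3389 + 0.09241 = 0.4313
R_eff = 1/U_eff = 2.319 m²·K/W
Q = 62 × 43.6 / 2.319 = 1166 W

1170 W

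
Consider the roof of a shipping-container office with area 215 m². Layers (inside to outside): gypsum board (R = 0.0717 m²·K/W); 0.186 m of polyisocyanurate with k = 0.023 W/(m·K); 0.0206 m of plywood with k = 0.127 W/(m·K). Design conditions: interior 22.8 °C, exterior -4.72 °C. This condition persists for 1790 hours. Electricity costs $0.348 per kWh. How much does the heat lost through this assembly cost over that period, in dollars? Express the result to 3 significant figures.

0.186/0.023 = 8.087
0.0206/0.127 = 0.1622
R_total = 0.0717 + 8.087 + 0.1622 = 8.321 m²·K/W
Q = 215 × (22.8 − (-4.72)) / 8.321 = 711.1 W
E = 711.1 W × 1790 h / 1000 = 1273 kWh
Cost = 1273 × 0.348 = $442.9

443 dollars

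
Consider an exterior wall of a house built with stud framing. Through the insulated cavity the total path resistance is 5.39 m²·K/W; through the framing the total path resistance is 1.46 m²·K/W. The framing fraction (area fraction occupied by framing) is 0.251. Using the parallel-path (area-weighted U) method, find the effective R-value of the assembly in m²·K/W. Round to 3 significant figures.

U_eff = 0.749/5.39 + 0.251/1.46 = 0.139 + 0.1719 = 0.3109
R_eff = 1/U_eff = 3.217 m²·K/W

3.22 m²·K/W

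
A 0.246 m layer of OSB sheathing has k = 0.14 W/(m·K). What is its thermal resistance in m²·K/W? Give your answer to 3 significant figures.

R = L/k = 0.246/0.14 = 1.757 m²·K/W

1.76 m²·K/W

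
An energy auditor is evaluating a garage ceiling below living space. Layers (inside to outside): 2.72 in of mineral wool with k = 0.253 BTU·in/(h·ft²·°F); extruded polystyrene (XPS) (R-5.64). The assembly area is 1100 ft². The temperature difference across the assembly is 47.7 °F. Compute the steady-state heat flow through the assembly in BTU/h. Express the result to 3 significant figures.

3200 BTU/h

2.72/0.253 = 10.75
R_total = 10.75 + 5.64 = 16.39 ft²·°F·h/BTU
Q = A·ΔT/R = 1100 × 47.7 / 16.39 = 3201 BTU/h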